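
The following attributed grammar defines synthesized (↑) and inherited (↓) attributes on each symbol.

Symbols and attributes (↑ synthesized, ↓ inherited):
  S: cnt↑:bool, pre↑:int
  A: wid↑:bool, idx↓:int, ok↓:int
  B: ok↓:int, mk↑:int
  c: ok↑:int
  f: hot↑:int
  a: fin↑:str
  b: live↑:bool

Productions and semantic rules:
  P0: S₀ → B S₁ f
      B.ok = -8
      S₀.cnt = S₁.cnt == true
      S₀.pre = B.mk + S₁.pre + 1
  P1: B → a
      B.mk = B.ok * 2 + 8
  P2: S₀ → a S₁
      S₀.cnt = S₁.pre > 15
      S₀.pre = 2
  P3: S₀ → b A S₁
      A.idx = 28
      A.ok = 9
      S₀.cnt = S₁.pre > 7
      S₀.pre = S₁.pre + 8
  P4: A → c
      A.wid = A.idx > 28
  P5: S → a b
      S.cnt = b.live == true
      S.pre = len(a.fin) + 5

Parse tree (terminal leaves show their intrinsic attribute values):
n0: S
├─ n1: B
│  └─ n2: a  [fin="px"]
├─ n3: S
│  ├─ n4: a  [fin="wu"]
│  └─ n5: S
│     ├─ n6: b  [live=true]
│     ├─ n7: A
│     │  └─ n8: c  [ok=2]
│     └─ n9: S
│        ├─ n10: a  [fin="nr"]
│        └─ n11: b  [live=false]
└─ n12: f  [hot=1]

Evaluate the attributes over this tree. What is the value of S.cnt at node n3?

1. n1.ok = -8  [-8]
2. n2.fin = "px"  [terminal]
3. n1.mk = -8  [B.ok * 2 + 8]
4. n4.fin = "wu"  [terminal]
5. n6.live = true  [terminal]
6. n7.idx = 28  [28]
7. n7.ok = 9  [9]
8. n8.ok = 2  [terminal]
9. n7.wid = false  [A.idx > 28]
10. n10.fin = "nr"  [terminal]
11. n11.live = false  [terminal]
12. n9.cnt = false  [b.live == true]
13. n9.pre = 7  [len(a.fin) + 5]
14. n5.cnt = false  [S₁.pre > 7]
15. n5.pre = 15  [S₁.pre + 8]
16. n3.cnt = false  [S₁.pre > 15]
17. n3.pre = 2  [2]
18. n12.hot = 1  [terminal]
19. n0.cnt = false  [S₁.cnt == true]
20. n0.pre = -5  [B.mk + S₁.pre + 1]

false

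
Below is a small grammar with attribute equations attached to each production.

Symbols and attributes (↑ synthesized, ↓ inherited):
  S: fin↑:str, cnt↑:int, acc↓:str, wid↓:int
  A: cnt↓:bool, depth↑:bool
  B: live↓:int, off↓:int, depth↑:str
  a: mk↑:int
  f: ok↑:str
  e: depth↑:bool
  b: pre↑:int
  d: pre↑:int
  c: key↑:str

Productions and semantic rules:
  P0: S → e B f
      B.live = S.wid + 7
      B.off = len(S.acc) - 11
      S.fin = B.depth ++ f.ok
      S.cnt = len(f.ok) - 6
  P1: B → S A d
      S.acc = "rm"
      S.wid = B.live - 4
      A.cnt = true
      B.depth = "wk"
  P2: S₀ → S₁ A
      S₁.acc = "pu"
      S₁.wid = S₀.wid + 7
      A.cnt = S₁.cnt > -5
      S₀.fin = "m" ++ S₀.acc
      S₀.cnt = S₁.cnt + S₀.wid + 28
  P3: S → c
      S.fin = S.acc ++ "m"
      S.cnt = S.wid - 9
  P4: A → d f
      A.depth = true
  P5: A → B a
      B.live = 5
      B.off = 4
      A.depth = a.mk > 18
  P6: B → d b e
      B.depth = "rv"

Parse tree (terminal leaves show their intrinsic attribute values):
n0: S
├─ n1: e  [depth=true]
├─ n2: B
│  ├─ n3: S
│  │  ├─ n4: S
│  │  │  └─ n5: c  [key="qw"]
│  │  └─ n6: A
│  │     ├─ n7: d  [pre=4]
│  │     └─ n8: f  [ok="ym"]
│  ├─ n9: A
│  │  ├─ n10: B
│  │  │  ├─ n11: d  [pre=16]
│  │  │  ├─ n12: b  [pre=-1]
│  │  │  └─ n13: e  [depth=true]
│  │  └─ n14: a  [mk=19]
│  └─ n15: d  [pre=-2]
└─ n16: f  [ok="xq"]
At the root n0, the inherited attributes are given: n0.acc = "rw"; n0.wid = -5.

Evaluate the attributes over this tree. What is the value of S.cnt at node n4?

-4

1. n0.acc = "rw"  [given at root]
2. n0.wid = -5  [given at root]
3. n1.depth = true  [terminal]
4. n2.live = 2  [S.wid + 7]
5. n2.off = -9  [len(S.acc) - 11]
6. n3.acc = "rm"  ["rm"]
7. n3.wid = -2  [B.live - 4]
8. n4.acc = "pu"  ["pu"]
9. n4.wid = 5  [S₀.wid + 7]
10. n5.key = "qw"  [terminal]
11. n4.fin = "pum"  [S.acc ++ "m"]
12. n4.cnt = -4  [S.wid - 9]
13. n6.cnt = true  [S₁.cnt > -5]
14. n7.pre = 4  [terminal]
15. n8.ok = "ym"  [terminal]
16. n6.depth = true  [true]
17. n3.fin = "mrm"  ["m" ++ S₀.acc]
18. n3.cnt = 22  [S₁.cnt + S₀.wid + 28]
19. n9.cnt = true  [true]
20. n10.live = 5  [5]
21. n10.off = 4  [4]
22. n11.pre = 16  [terminal]
23. n12.pre = -1  [terminal]
24. n13.depth = true  [terminal]
25. n10.depth = "rv"  ["rv"]
26. n14.mk = 19  [terminal]
27. n9.depth = true  [a.mk > 18]
28. n15.pre = -2  [terminal]
29. n2.depth = "wk"  ["wk"]
30. n16.ok = "xq"  [terminal]
31. n0.fin = "wkxq"  [B.depth ++ f.ok]
32. n0.cnt = -4  [len(f.ok) - 6]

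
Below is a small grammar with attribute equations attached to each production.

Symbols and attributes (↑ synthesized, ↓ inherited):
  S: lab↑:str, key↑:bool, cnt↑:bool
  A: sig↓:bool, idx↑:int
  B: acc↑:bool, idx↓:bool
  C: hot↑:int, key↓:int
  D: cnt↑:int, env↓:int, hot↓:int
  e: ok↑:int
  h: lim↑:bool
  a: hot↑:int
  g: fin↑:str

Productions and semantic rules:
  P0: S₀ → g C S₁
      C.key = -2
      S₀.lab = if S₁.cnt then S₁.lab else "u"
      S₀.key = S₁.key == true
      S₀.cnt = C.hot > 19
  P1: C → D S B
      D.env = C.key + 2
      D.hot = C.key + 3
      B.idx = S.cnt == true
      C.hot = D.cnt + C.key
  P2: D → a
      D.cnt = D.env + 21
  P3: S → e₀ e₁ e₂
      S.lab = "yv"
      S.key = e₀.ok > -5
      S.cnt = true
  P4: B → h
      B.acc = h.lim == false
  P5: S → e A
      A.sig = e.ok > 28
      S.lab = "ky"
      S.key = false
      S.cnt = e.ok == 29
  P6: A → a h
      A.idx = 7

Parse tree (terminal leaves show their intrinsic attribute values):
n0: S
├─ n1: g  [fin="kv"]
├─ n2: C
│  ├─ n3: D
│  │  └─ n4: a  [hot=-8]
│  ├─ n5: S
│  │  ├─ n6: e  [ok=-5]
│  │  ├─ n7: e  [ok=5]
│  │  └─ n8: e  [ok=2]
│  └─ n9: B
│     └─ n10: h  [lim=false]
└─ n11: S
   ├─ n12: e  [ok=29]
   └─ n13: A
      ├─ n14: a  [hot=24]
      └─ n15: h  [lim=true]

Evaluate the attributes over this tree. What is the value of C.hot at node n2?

19

1. n1.fin = "kv"  [terminal]
2. n2.key = -2  [-2]
3. n3.env = 0  [C.key + 2]
4. n3.hot = 1  [C.key + 3]
5. n4.hot = -8  [terminal]
6. n3.cnt = 21  [D.env + 21]
7. n6.ok = -5  [terminal]
8. n7.ok = 5  [terminal]
9. n8.ok = 2  [terminal]
10. n5.lab = "yv"  ["yv"]
11. n5.key = false  [e₀.ok > -5]
12. n5.cnt = true  [true]
13. n9.idx = true  [S.cnt == true]
14. n10.lim = false  [terminal]
15. n9.acc = true  [h.lim == false]
16. n2.hot = 19  [D.cnt + C.key]
17. n12.ok = 29  [terminal]
18. n13.sig = true  [e.ok > 28]
19. n14.hot = 24  [terminal]
20. n15.lim = true  [terminal]
21. n13.idx = 7  [7]
22. n11.lab = "ky"  ["ky"]
23. n11.key = false  [false]
24. n11.cnt = true  [e.ok == 29]
25. n0.lab = "ky"  [if S₁.cnt then S₁.lab else "u"]
26. n0.key = false  [S₁.key == true]
27. n0.cnt = false  [C.hot > 19]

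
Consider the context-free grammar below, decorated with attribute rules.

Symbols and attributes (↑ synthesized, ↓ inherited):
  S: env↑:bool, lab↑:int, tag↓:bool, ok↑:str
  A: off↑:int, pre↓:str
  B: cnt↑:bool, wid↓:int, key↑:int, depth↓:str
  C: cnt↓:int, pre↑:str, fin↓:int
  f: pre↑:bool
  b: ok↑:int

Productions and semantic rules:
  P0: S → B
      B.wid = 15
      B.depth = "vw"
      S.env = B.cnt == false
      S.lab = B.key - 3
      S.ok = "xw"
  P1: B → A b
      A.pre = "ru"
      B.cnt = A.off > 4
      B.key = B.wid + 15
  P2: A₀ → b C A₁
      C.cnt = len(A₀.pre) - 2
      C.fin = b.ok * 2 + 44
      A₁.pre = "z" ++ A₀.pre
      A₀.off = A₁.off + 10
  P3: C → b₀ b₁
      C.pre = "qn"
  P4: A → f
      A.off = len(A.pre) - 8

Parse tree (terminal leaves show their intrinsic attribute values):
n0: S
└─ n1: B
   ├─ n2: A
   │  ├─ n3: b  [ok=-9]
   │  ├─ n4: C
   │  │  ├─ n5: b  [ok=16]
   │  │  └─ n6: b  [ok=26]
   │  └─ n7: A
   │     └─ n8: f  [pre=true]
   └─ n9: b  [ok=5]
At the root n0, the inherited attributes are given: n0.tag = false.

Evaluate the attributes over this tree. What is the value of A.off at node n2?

5

1. n0.tag = false  [given at root]
2. n1.wid = 15  [15]
3. n1.depth = "vw"  ["vw"]
4. n2.pre = "ru"  ["ru"]
5. n3.ok = -9  [terminal]
6. n4.cnt = 0  [len(A₀.pre) - 2]
7. n4.fin = 26  [b.ok * 2 + 44]
8. n5.ok = 16  [terminal]
9. n6.ok = 26  [terminal]
10. n4.pre = "qn"  ["qn"]
11. n7.pre = "zru"  ["z" ++ A₀.pre]
12. n8.pre = true  [terminal]
13. n7.off = -5  [len(A.pre) - 8]
14. n2.off = 5  [A₁.off + 10]
15. n9.ok = 5  [terminal]
16. n1.cnt = true  [A.off > 4]
17. n1.key = 30  [B.wid + 15]
18. n0.env = false  [B.cnt == false]
19. n0.lab = 27  [B.key - 3]
20. n0.ok = "xw"  ["xw"]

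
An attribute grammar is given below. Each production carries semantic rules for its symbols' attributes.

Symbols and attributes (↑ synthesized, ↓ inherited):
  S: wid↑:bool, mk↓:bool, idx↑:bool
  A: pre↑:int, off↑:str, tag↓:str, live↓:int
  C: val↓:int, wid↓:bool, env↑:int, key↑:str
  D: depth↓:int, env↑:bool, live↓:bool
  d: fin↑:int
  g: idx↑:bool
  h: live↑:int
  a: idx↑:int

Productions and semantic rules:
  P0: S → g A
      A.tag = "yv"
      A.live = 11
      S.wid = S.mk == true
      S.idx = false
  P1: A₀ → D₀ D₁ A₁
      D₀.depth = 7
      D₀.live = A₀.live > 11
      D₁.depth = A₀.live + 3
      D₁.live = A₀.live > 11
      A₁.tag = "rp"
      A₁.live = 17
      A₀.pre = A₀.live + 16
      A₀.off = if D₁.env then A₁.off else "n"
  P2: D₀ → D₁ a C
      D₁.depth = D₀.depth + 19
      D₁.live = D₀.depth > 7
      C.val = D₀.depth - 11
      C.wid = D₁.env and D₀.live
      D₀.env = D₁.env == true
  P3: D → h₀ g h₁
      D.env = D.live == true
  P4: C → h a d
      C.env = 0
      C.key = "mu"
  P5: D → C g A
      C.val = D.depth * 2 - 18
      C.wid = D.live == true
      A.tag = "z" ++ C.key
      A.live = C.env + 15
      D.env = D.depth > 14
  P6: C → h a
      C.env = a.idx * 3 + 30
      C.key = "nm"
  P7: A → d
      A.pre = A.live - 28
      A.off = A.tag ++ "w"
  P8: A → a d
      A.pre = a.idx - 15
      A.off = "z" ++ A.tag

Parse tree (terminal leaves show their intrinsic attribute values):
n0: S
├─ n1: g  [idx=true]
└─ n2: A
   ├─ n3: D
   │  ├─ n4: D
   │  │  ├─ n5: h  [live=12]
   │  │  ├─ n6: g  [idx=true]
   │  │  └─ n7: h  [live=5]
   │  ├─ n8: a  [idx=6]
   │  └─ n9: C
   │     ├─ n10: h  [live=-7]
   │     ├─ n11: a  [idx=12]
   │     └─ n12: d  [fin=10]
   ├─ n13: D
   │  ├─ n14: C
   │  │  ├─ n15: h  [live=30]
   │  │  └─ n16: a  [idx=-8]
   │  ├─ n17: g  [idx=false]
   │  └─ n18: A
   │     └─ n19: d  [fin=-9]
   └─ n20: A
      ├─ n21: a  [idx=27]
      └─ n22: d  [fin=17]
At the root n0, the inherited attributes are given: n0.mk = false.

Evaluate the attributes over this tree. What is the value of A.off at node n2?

"n"

1. n0.mk = false  [given at root]
2. n1.idx = true  [terminal]
3. n2.tag = "yv"  ["yv"]
4. n2.live = 11  [11]
5. n3.depth = 7  [7]
6. n3.live = false  [A₀.live > 11]
7. n4.depth = 26  [D₀.depth + 19]
8. n4.live = false  [D₀.depth > 7]
9. n5.live = 12  [terminal]
10. n6.idx = true  [terminal]
11. n7.live = 5  [terminal]
12. n4.env = false  [D.live == true]
13. n8.idx = 6  [terminal]
14. n9.val = -4  [D₀.depth - 11]
15. n9.wid = false  [D₁.env and D₀.live]
16. n10.live = -7  [terminal]
17. n11.idx = 12  [terminal]
18. n12.fin = 10  [terminal]
19. n9.env = 0  [0]
20. n9.key = "mu"  ["mu"]
21. n3.env = false  [D₁.env == true]
22. n13.depth = 14  [A₀.live + 3]
23. n13.live = false  [A₀.live > 11]
24. n14.val = 10  [D.depth * 2 - 18]
25. n14.wid = false  [D.live == true]
26. n15.live = 30  [terminal]
27. n16.idx = -8  [terminal]
28. n14.env = 6  [a.idx * 3 + 30]
29. n14.key = "nm"  ["nm"]
30. n17.idx = false  [terminal]
31. n18.tag = "znm"  ["z" ++ C.key]
32. n18.live = 21  [C.env + 15]
33. n19.fin = -9  [terminal]
34. n18.pre = -7  [A.live - 28]
35. n18.off = "znmw"  [A.tag ++ "w"]
36. n13.env = false  [D.depth > 14]
37. n20.tag = "rp"  ["rp"]
38. n20.live = 17  [17]
39. n21.idx = 27  [terminal]
40. n22.fin = 17  [terminal]
41. n20.pre = 12  [a.idx - 15]
42. n20.off = "zrp"  ["z" ++ A.tag]
43. n2.pre = 27  [A₀.live + 16]
44. n2.off = "n"  [if D₁.env then A₁.off else "n"]
45. n0.wid = false  [S.mk == true]
46. n0.idx = false  [false]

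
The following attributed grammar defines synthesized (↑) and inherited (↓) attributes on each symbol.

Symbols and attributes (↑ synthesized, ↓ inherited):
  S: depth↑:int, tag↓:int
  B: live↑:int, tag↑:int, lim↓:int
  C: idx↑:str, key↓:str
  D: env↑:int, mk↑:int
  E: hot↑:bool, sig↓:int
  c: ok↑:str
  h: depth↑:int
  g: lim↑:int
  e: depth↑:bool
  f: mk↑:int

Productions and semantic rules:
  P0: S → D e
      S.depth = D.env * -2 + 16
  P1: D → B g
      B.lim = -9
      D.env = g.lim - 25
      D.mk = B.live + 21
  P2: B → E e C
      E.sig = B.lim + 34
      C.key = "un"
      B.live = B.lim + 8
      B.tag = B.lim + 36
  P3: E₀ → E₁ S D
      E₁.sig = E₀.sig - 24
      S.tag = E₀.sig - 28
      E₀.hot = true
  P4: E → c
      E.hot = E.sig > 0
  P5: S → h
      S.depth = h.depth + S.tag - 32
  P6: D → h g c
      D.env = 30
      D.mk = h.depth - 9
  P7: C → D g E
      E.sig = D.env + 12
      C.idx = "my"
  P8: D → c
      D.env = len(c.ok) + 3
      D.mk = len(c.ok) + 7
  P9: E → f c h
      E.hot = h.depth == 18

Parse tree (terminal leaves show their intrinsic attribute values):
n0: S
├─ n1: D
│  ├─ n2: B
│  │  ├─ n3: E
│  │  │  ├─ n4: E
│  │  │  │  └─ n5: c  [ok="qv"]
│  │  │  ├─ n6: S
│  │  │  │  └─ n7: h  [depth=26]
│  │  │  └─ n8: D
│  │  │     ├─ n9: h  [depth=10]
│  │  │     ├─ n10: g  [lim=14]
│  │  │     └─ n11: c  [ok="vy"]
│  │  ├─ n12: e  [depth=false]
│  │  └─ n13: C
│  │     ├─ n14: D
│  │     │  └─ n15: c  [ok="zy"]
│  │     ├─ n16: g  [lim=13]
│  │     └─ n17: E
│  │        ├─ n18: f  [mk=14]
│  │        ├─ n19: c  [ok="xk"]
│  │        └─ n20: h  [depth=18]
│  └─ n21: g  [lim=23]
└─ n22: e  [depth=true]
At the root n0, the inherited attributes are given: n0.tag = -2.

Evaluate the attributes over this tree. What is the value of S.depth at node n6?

-9

1. n0.tag = -2  [given at root]
2. n2.lim = -9  [-9]
3. n3.sig = 25  [B.lim + 34]
4. n4.sig = 1  [E₀.sig - 24]
5. n5.ok = "qv"  [terminal]
6. n4.hot = true  [E.sig > 0]
7. n6.tag = -3  [E₀.sig - 28]
8. n7.depth = 26  [terminal]
9. n6.depth = -9  [h.depth + S.tag - 32]
10. n9.depth = 10  [terminal]
11. n10.lim = 14  [terminal]
12. n11.ok = "vy"  [terminal]
13. n8.env = 30  [30]
14. n8.mk = 1  [h.depth - 9]
15. n3.hot = true  [true]
16. n12.depth = false  [terminal]
17. n13.key = "un"  ["un"]
18. n15.ok = "zy"  [terminal]
19. n14.env = 5  [len(c.ok) + 3]
20. n14.mk = 9  [len(c.ok) + 7]
21. n16.lim = 13  [terminal]
22. n17.sig = 17  [D.env + 12]
23. n18.mk = 14  [terminal]
24. n19.ok = "xk"  [terminal]
25. n20.depth = 18  [terminal]
26. n17.hot = true  [h.depth == 18]
27. n13.idx = "my"  ["my"]
28. n2.live = -1  [B.lim + 8]
29. n2.tag = 27  [B.lim + 36]
30. n21.lim = 23  [terminal]
31. n1.env = -2  [g.lim - 25]
32. n1.mk = 20  [B.live + 21]
33. n22.depth = true  [terminal]
34. n0.depth = 20  [D.env * -2 + 16]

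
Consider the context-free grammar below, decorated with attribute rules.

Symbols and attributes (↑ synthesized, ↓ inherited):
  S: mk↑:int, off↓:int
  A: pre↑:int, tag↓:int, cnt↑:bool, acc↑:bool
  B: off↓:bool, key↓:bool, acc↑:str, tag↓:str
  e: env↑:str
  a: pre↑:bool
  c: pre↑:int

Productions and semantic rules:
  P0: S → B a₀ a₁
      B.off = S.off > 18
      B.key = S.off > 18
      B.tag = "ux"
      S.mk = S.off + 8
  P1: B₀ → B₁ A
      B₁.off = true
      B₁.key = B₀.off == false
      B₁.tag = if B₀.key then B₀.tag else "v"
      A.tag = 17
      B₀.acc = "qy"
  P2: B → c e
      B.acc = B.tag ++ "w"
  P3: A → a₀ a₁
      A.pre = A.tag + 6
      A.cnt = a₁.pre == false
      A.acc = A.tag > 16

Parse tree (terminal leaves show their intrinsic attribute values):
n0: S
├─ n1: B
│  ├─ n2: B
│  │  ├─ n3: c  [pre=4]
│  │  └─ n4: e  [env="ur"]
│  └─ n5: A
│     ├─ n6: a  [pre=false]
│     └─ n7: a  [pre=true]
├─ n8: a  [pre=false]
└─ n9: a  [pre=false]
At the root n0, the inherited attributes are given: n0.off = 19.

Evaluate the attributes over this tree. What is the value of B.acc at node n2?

1. n0.off = 19  [given at root]
2. n1.off = true  [S.off > 18]
3. n1.key = true  [S.off > 18]
4. n1.tag = "ux"  ["ux"]
5. n2.off = true  [true]
6. n2.key = false  [B₀.off == false]
7. n2.tag = "ux"  [if B₀.key then B₀.tag else "v"]
8. n3.pre = 4  [terminal]
9. n4.env = "ur"  [terminal]
10. n2.acc = "uxw"  [B.tag ++ "w"]
11. n5.tag = 17  [17]
12. n6.pre = false  [terminal]
13. n7.pre = true  [terminal]
14. n5.pre = 23  [A.tag + 6]
15. n5.cnt = false  [a₁.pre == false]
16. n5.acc = true  [A.tag > 16]
17. n1.acc = "qy"  ["qy"]
18. n8.pre = false  [terminal]
19. n9.pre = false  [terminal]
20. n0.mk = 27  [S.off + 8]

"uxw"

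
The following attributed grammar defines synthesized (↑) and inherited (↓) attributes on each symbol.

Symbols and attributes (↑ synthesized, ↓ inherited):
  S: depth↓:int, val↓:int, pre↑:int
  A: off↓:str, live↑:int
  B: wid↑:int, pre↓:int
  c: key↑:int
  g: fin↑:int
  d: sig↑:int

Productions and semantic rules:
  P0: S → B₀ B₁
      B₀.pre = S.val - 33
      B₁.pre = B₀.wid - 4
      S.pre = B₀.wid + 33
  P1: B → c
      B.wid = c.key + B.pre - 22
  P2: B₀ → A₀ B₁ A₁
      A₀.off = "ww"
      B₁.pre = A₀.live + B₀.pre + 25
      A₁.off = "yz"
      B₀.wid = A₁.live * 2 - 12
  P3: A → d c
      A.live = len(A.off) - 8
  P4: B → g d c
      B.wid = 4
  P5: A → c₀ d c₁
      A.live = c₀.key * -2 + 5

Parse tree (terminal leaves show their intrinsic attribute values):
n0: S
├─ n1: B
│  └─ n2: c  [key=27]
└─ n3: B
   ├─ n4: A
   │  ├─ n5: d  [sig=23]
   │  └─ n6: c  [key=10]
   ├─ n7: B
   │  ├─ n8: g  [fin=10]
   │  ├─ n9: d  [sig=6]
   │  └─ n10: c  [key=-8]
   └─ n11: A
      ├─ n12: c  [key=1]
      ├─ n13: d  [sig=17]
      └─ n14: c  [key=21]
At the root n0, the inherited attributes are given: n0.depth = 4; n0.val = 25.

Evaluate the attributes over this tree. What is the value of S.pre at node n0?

1. n0.depth = 4  [given at root]
2. n0.val = 25  [given at root]
3. n1.pre = -8  [S.val - 33]
4. n2.key = 27  [terminal]
5. n1.wid = -3  [c.key + B.pre - 22]
6. n3.pre = -7  [B₀.wid - 4]
7. n4.off = "ww"  ["ww"]
8. n5.sig = 23  [terminal]
9. n6.key = 10  [terminal]
10. n4.live = -6  [len(A.off) - 8]
11. n7.pre = 12  [A₀.live + B₀.pre + 25]
12. n8.fin = 10  [terminal]
13. n9.sig = 6  [terminal]
14. n10.key = -8  [terminal]
15. n7.wid = 4  [4]
16. n11.off = "yz"  ["yz"]
17. n12.key = 1  [terminal]
18. n13.sig = 17  [terminal]
19. n14.key = 21  [terminal]
20. n11.live = 3  [c₀.key * -2 + 5]
21. n3.wid = -6  [A₁.live * 2 - 12]
22. n0.pre = 30  [B₀.wid + 33]

30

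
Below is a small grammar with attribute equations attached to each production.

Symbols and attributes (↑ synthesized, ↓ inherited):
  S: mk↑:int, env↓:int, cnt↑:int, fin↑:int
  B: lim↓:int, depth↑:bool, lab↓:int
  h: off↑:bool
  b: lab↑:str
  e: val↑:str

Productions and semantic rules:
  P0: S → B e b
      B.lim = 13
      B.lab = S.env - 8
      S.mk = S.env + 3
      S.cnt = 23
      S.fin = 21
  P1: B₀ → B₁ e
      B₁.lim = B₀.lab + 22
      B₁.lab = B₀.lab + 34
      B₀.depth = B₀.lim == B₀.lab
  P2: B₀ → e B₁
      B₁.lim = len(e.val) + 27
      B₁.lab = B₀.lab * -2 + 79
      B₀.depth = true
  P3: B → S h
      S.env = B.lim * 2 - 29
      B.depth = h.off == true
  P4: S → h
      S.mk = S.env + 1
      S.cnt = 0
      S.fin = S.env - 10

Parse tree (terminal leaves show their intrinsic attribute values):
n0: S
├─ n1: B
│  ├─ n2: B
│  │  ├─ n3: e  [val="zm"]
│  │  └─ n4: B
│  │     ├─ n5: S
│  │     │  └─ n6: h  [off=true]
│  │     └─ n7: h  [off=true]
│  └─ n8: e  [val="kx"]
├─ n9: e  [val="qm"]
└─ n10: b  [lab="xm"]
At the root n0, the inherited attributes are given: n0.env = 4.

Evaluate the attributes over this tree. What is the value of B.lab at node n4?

1. n0.env = 4  [given at root]
2. n1.lim = 13  [13]
3. n1.lab = -4  [S.env - 8]
4. n2.lim = 18  [B₀.lab + 22]
5. n2.lab = 30  [B₀.lab + 34]
6. n3.val = "zm"  [terminal]
7. n4.lim = 29  [len(e.val) + 27]
8. n4.lab = 19  [B₀.lab * -2 + 79]
9. n5.env = 29  [B.lim * 2 - 29]
10. n6.off = true  [terminal]
11. n5.mk = 30  [S.env + 1]
12. n5.cnt = 0  [0]
13. n5.fin = 19  [S.env - 10]
14. n7.off = true  [terminal]
15. n4.depth = true  [h.off == true]
16. n2.depth = true  [true]
17. n8.val = "kx"  [terminal]
18. n1.depth = false  [B₀.lim == B₀.lab]
19. n9.val = "qm"  [terminal]
20. n10.lab = "xm"  [terminal]
21. n0.mk = 7  [S.env + 3]
22. n0.cnt = 23  [23]
23. n0.fin = 21  [21]

19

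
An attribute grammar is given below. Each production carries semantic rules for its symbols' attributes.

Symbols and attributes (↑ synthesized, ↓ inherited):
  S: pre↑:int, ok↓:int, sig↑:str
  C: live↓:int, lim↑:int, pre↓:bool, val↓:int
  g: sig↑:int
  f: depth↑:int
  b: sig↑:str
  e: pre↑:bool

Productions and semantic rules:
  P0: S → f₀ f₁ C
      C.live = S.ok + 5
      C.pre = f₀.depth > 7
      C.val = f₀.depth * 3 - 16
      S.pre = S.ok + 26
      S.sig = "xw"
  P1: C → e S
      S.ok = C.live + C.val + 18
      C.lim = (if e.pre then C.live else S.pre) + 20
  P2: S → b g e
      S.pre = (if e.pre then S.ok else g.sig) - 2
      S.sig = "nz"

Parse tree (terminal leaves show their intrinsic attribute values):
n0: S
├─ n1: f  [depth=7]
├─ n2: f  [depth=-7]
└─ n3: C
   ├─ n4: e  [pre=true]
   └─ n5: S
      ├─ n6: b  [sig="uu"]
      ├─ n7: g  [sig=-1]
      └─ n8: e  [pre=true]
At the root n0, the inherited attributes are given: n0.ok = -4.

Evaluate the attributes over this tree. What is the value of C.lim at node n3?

21

1. n0.ok = -4  [given at root]
2. n1.depth = 7  [terminal]
3. n2.depth = -7  [terminal]
4. n3.live = 1  [S.ok + 5]
5. n3.pre = false  [f₀.depth > 7]
6. n3.val = 5  [f₀.depth * 3 - 16]
7. n4.pre = true  [terminal]
8. n5.ok = 24  [C.live + C.val + 18]
9. n6.sig = "uu"  [terminal]
10. n7.sig = -1  [terminal]
11. n8.pre = true  [terminal]
12. n5.pre = 22  [(if e.pre then S.ok else g.sig) - 2]
13. n5.sig = "nz"  ["nz"]
14. n3.lim = 21  [(if e.pre then C.live else S.pre) + 20]
15. n0.pre = 22  [S.ok + 26]
16. n0.sig = "xw"  ["xw"]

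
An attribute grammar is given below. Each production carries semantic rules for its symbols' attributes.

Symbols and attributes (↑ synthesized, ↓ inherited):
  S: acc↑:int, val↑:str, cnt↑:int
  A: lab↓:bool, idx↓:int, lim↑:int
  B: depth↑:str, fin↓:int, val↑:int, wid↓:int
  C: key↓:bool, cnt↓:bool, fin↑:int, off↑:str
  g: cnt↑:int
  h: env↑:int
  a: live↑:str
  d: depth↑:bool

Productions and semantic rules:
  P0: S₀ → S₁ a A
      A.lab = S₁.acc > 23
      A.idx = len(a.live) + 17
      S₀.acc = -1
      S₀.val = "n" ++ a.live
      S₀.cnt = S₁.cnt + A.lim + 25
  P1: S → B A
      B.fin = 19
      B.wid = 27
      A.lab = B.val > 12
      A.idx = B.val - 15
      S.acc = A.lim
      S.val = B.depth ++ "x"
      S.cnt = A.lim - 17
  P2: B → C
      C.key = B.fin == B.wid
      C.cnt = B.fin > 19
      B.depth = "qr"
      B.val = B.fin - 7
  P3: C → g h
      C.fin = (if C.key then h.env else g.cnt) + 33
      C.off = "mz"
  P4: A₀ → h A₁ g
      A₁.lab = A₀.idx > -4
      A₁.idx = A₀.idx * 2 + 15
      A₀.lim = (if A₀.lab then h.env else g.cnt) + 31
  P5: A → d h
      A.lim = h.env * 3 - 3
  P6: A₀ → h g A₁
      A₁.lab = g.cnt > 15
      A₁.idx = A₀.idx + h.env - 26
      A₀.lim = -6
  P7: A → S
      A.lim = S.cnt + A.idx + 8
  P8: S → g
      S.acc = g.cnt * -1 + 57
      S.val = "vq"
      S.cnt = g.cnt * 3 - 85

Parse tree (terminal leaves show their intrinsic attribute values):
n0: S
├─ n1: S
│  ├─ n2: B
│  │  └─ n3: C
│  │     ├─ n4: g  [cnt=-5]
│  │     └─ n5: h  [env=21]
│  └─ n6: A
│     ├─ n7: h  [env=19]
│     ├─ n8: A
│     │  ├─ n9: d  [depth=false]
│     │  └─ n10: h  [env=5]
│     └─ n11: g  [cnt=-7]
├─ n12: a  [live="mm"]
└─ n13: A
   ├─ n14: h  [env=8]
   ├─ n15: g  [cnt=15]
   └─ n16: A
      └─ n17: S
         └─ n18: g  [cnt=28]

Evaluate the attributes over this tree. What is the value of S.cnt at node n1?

1. n2.fin = 19  [19]
2. n2.wid = 27  [27]
3. n3.key = false  [B.fin == B.wid]
4. n3.cnt = false  [B.fin > 19]
5. n4.cnt = -5  [terminal]
6. n5.env = 21  [terminal]
7. n3.fin = 28  [(if C.key then h.env else g.cnt) + 33]
8. n3.off = "mz"  ["mz"]
9. n2.depth = "qr"  ["qr"]
10. n2.val = 12  [B.fin - 7]
11. n6.lab = false  [B.val > 12]
12. n6.idx = -3  [B.val - 15]
13. n7.env = 19  [terminal]
14. n8.lab = true  [A₀.idx > -4]
15. n8.idx = 9  [A₀.idx * 2 + 15]
16. n9.depth = false  [terminal]
17. n10.env = 5  [terminal]
18. n8.lim = 12  [h.env * 3 - 3]
19. n11.cnt = -7  [terminal]
20. n6.lim = 24  [(if A₀.lab then h.env else g.cnt) + 31]
21. n1.acc = 24  [A.lim]
22. n1.val = "qrx"  [B.depth ++ "x"]
23. n1.cnt = 7  [A.lim - 17]
24. n12.live = "mm"  [terminal]
25. n13.lab = true  [S₁.acc > 23]
26. n13.idx = 19  [len(a.live) + 17]
27. n14.env = 8  [terminal]
28. n15.cnt = 15  [terminal]
29. n16.lab = false  [g.cnt > 15]
30. n16.idx = 1  [A₀.idx + h.env - 26]
31. n18.cnt = 28  [terminal]
32. n17.acc = 29  [g.cnt * -1 + 57]
33. n17.val = "vq"  ["vq"]
34. n17.cnt = -1  [g.cnt * 3 - 85]
35. n16.lim = 8  [S.cnt + A.idx + 8]
36. n13.lim = -6  [-6]
37. n0.acc = -1  [-1]
38. n0.val = "nmm"  ["n" ++ a.live]
39. n0.cnt = 26  [S₁.cnt + A.lim + 25]

7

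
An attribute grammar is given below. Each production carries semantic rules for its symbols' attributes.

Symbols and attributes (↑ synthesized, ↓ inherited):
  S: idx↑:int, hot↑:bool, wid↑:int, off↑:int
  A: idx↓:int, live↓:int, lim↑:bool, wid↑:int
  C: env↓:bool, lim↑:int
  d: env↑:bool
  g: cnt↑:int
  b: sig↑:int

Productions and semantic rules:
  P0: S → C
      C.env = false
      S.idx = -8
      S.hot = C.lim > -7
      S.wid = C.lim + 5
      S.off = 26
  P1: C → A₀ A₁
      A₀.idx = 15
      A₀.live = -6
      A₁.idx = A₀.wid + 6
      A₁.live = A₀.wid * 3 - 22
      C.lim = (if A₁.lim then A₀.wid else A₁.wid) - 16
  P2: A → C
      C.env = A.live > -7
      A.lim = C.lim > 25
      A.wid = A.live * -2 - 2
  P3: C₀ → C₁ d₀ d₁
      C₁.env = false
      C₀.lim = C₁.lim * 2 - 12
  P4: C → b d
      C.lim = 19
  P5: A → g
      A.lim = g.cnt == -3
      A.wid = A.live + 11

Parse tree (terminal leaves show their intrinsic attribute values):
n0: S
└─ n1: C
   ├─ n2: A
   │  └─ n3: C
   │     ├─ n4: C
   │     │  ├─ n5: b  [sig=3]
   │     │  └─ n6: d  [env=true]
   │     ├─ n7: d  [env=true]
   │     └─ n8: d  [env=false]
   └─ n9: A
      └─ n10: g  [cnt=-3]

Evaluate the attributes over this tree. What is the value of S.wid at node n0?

1. n1.env = false  [false]
2. n2.idx = 15  [15]
3. n2.live = -6  [-6]
4. n3.env = true  [A.live > -7]
5. n4.env = false  [false]
6. n5.sig = 3  [terminal]
7. n6.env = true  [terminal]
8. n4.lim = 19  [19]
9. n7.env = true  [terminal]
10. n8.env = false  [terminal]
11. n3.lim = 26  [C₁.lim * 2 - 12]
12. n2.lim = true  [C.lim > 25]
13. n2.wid = 10  [A.live * -2 - 2]
14. n9.idx = 16  [A₀.wid + 6]
15. n9.live = 8  [A₀.wid * 3 - 22]
16. n10.cnt = -3  [terminal]
17. n9.lim = true  [g.cnt == -3]
18. n9.wid = 19  [A.live + 11]
19. n1.lim = -6  [(if A₁.lim then A₀.wid else A₁.wid) - 16]
20. n0.idx = -8  [-8]
21. n0.hot = true  [C.lim > -7]
22. n0.wid = -1  [C.lim + 5]
23. n0.off = 26  [26]

-1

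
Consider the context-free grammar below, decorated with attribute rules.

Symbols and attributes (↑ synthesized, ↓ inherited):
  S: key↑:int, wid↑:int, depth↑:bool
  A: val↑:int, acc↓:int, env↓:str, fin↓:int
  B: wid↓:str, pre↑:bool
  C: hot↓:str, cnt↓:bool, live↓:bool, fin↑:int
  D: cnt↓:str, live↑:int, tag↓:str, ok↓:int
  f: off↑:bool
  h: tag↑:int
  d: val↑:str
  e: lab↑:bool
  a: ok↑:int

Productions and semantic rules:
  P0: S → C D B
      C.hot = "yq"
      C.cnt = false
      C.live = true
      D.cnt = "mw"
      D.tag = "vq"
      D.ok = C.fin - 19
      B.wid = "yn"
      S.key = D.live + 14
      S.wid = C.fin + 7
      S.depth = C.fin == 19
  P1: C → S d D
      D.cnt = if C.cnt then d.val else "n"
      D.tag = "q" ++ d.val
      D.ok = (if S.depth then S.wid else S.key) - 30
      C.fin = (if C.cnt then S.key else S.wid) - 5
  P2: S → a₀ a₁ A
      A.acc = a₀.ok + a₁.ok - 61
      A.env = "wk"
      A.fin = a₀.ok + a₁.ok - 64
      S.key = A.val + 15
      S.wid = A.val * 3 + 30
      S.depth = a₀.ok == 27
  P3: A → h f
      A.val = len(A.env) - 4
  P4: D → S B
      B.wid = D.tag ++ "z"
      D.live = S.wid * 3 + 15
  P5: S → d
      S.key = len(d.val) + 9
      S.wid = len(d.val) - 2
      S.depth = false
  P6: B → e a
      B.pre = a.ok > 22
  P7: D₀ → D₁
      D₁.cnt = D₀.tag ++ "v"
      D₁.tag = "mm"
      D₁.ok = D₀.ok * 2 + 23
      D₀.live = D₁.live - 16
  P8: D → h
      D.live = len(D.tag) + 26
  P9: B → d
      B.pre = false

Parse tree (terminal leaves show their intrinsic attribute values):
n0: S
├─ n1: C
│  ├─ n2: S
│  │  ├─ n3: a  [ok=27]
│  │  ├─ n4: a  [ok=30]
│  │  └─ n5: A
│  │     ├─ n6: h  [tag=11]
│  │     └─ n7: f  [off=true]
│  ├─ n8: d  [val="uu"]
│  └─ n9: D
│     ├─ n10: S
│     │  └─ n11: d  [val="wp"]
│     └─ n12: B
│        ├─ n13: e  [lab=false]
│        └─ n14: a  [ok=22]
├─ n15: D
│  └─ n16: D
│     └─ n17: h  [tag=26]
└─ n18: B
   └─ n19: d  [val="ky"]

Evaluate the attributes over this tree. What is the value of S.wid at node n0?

26

1. n1.hot = "yq"  ["yq"]
2. n1.cnt = false  [false]
3. n1.live = true  [true]
4. n3.ok = 27  [terminal]
5. n4.ok = 30  [terminal]
6. n5.acc = -4  [a₀.ok + a₁.ok - 61]
7. n5.env = "wk"  ["wk"]
8. n5.fin = -7  [a₀.ok + a₁.ok - 64]
9. n6.tag = 11  [terminal]
10. n7.off = true  [terminal]
11. n5.val = -2  [len(A.env) - 4]
12. n2.key = 13  [A.val + 15]
13. n2.wid = 24  [A.val * 3 + 30]
14. n2.depth = true  [a₀.ok == 27]
15. n8.val = "uu"  [terminal]
16. n9.cnt = "n"  [if C.cnt then d.val else "n"]
17. n9.tag = "quu"  ["q" ++ d.val]
18. n9.ok = -6  [(if S.depth then S.wid else S.key) - 30]
19. n11.val = "wp"  [terminal]
20. n10.key = 11  [len(d.val) + 9]
21. n10.wid = 0  [len(d.val) - 2]
22. n10.depth = false  [false]
23. n12.wid = "quuz"  [D.tag ++ "z"]
24. n13.lab = false  [terminal]
25. n14.ok = 22  [terminal]
26. n12.pre = false  [a.ok > 22]
27. n9.live = 15  [S.wid * 3 + 15]
28. n1.fin = 19  [(if C.cnt then S.key else S.wid) - 5]
29. n15.cnt = "mw"  ["mw"]
30. n15.tag = "vq"  ["vq"]
31. n15.ok = 0  [C.fin - 19]
32. n16.cnt = "vqv"  [D₀.tag ++ "v"]
33. n16.tag = "mm"  ["mm"]
34. n16.ok = 23  [D₀.ok * 2 + 23]
35. n17.tag = 26  [terminal]
36. n16.live = 28  [len(D.tag) + 26]
37. n15.live = 12  [D₁.live - 16]
38. n18.wid = "yn"  ["yn"]
39. n19.val = "ky"  [terminal]
40. n18.pre = false  [false]
41. n0.key = 26  [D.live + 14]
42. n0.wid = 26  [C.fin + 7]
43. n0.depth = true  [C.fin == 19]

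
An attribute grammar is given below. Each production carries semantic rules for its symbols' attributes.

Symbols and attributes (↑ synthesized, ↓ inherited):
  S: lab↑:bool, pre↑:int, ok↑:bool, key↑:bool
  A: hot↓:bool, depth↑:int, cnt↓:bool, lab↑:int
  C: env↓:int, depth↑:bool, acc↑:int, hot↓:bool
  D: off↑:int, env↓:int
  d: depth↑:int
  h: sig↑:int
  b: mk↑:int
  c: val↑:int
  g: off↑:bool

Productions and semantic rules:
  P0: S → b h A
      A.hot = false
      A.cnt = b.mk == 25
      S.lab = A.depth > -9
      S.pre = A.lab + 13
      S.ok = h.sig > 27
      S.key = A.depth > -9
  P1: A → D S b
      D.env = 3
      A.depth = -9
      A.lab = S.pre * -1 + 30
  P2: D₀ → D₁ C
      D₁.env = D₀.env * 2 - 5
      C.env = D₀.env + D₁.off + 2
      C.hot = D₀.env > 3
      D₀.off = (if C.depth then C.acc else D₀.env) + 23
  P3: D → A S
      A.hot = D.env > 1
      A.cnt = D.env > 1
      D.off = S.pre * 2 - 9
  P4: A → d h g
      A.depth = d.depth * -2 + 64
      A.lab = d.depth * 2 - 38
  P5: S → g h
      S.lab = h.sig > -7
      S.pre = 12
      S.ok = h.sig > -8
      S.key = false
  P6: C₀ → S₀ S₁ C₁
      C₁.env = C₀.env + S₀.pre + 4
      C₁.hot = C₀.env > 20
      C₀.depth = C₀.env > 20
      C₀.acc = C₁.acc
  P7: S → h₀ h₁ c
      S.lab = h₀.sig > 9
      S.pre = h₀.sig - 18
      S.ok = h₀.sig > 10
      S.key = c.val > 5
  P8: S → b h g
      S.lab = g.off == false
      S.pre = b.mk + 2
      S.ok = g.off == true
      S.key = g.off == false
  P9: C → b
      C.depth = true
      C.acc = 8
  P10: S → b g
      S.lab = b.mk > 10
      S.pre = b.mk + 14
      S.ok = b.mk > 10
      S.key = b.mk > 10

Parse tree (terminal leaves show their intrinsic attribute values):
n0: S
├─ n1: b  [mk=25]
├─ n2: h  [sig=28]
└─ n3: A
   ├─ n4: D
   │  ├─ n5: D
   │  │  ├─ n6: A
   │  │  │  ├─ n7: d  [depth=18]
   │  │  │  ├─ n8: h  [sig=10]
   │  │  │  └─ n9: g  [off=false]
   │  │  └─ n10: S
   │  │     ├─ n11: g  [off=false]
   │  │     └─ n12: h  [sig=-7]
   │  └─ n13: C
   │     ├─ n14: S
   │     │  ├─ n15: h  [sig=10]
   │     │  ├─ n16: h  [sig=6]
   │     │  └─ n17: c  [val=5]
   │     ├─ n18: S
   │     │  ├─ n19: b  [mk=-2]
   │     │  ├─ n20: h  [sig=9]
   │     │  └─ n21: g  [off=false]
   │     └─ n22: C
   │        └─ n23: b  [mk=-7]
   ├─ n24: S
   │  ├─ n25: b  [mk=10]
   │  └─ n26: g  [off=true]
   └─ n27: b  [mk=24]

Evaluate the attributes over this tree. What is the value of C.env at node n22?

1. n1.mk = 25  [terminal]
2. n2.sig = 28  [terminal]
3. n3.hot = false  [false]
4. n3.cnt = true  [b.mk == 25]
5. n4.env = 3  [3]
6. n5.env = 1  [D₀.env * 2 - 5]
7. n6.hot = false  [D.env > 1]
8. n6.cnt = false  [D.env > 1]
9. n7.depth = 18  [terminal]
10. n8.sig = 10  [terminal]
11. n9.off = false  [terminal]
12. n6.depth = 28  [d.depth * -2 + 64]
13. n6.lab = -2  [d.depth * 2 - 38]
14. n11.off = false  [terminal]
15. n12.sig = -7  [terminal]
16. n10.lab = false  [h.sig > -7]
17. n10.pre = 12  [12]
18. n10.ok = true  [h.sig > -8]
19. n10.key = false  [false]
20. n5.off = 15  [S.pre * 2 - 9]
21. n13.env = 20  [D₀.env + D₁.off + 2]
22. n13.hot = false  [D₀.env > 3]
23. n15.sig = 10  [terminal]
24. n16.sig = 6  [terminal]
25. n17.val = 5  [terminal]
26. n14.lab = true  [h₀.sig > 9]
27. n14.pre = -8  [h₀.sig - 18]
28. n14.ok = false  [h₀.sig > 10]
29. n14.key = false  [c.val > 5]
30. n19.mk = -2  [terminal]
31. n20.sig = 9  [terminal]
32. n21.off = false  [terminal]
33. n18.lab = true  [g.off == false]
34. n18.pre = 0  [b.mk + 2]
35. n18.ok = false  [g.off == true]
36. n18.key = true  [g.off == false]
37. n22.env = 16  [C₀.env + S₀.pre + 4]
38. n22.hot = false  [C₀.env > 20]
39. n23.mk = -7  [terminal]
40. n22.depth = true  [true]
41. n22.acc = 8  [8]
42. n13.depth = false  [C₀.env > 20]
43. n13.acc = 8  [C₁.acc]
44. n4.off = 26  [(if C.depth then C.acc else D₀.env) + 23]
45. n25.mk = 10  [terminal]
46. n26.off = true  [terminal]
47. n24.lab = false  [b.mk > 10]
48. n24.pre = 24  [b.mk + 14]
49. n24.ok = false  [b.mk > 10]
50. n24.key = false  [b.mk > 10]
51. n27.mk = 24  [terminal]
52. n3.depth = -9  [-9]
53. n3.lab = 6  [S.pre * -1 + 30]
54. n0.lab = false  [A.depth > -9]
55. n0.pre = 19  [A.lab + 13]
56. n0.ok = true  [h.sig > 27]
57. n0.key = false  [A.depth > -9]

16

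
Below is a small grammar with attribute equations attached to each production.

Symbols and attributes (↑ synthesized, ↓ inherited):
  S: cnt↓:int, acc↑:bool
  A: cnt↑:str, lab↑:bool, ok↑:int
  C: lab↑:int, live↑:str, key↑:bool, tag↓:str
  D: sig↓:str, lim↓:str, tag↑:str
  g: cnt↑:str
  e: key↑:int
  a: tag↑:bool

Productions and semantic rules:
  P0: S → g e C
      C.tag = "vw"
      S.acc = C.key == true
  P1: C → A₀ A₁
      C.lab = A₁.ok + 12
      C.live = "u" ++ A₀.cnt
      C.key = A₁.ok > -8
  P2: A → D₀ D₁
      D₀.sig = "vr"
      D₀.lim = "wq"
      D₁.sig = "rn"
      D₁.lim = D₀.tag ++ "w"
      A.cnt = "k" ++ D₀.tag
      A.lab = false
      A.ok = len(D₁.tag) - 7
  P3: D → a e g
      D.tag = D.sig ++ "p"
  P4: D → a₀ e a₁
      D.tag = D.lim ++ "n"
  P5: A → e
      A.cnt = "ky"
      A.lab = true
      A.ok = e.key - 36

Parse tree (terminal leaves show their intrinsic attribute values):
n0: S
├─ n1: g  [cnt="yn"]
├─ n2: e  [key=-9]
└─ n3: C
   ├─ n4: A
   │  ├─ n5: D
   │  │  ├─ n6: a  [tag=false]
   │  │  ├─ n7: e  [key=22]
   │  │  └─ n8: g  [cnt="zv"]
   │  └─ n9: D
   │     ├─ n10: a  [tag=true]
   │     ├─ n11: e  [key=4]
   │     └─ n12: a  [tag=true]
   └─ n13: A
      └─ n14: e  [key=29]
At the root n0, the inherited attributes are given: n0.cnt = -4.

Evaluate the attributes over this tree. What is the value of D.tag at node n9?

1. n0.cnt = -4  [given at root]
2. n1.cnt = "yn"  [terminal]
3. n2.key = -9  [terminal]
4. n3.tag = "vw"  ["vw"]
5. n5.sig = "vr"  ["vr"]
6. n5.lim = "wq"  ["wq"]
7. n6.tag = false  [terminal]
8. n7.key = 22  [terminal]
9. n8.cnt = "zv"  [terminal]
10. n5.tag = "vrp"  [D.sig ++ "p"]
11. n9.sig = "rn"  ["rn"]
12. n9.lim = "vrpw"  [D₀.tag ++ "w"]
13. n10.tag = true  [terminal]
14. n11.key = 4  [terminal]
15. n12.tag = true  [terminal]
16. n9.tag = "vrpwn"  [D.lim ++ "n"]
17. n4.cnt = "kvrp"  ["k" ++ D₀.tag]
18. n4.lab = false  [false]
19. n4.ok = -2  [len(D₁.tag) - 7]
20. n14.key = 29  [terminal]
21. n13.cnt = "ky"  ["ky"]
22. n13.lab = true  [true]
23. n13.ok = -7  [e.key - 36]
24. n3.lab = 5  [A₁.ok + 12]
25. n3.live = "ukvrp"  ["u" ++ A₀.cnt]
26. n3.key = true  [A₁.ok > -8]
27. n0.acc = true  [C.key == true]

"vrpwn"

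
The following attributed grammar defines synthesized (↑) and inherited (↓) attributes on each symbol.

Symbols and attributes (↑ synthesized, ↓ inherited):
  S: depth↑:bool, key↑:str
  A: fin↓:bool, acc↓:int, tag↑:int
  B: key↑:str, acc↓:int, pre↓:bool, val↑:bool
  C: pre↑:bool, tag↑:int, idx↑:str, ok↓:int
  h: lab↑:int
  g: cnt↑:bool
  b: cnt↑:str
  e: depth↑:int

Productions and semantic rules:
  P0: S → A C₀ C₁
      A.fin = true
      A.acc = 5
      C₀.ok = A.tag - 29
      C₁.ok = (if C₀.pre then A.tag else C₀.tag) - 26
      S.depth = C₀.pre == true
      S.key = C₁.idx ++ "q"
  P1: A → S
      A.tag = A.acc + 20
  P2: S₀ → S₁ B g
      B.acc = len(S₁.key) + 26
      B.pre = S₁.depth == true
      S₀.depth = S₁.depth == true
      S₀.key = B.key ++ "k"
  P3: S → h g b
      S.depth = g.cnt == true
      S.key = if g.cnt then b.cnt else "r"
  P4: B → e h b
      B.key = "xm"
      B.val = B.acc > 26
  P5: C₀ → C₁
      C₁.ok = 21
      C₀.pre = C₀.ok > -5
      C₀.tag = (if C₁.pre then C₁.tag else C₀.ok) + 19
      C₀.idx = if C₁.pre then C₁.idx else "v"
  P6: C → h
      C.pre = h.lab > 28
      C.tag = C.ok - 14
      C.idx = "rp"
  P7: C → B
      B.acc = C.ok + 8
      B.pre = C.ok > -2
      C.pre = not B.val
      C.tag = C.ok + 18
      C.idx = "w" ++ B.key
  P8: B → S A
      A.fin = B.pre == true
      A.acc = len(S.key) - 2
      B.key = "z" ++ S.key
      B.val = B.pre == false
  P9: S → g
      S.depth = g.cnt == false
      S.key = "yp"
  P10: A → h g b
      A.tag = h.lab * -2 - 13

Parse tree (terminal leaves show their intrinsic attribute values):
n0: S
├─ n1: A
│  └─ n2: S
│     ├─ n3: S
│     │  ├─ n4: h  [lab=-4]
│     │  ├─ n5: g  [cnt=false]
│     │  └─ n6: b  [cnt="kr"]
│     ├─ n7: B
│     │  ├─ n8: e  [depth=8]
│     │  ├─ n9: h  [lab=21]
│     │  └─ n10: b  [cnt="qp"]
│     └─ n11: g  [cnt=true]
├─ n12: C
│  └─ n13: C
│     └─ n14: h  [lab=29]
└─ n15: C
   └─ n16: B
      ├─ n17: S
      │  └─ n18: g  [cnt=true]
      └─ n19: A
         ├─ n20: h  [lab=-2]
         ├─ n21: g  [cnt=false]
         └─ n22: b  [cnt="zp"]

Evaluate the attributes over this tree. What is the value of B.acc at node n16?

1. n1.fin = true  [true]
2. n1.acc = 5  [5]
3. n4.lab = -4  [terminal]
4. n5.cnt = false  [terminal]
5. n6.cnt = "kr"  [terminal]
6. n3.depth = false  [g.cnt == true]
7. n3.key = "r"  [if g.cnt then b.cnt else "r"]
8. n7.acc = 27  [len(S₁.key) + 26]
9. n7.pre = false  [S₁.depth == true]
10. n8.depth = 8  [terminal]
11. n9.lab = 21  [terminal]
12. n10.cnt = "qp"  [terminal]
13. n7.key = "xm"  ["xm"]
14. n7.val = true  [B.acc > 26]
15. n11.cnt = true  [terminal]
16. n2.depth = false  [S₁.depth == true]
17. n2.key = "xmk"  [B.key ++ "k"]
18. n1.tag = 25  [A.acc + 20]
19. n12.ok = -4  [A.tag - 29]
20. n13.ok = 21  [21]
21. n14.lab = 29  [terminal]
22. n13.pre = true  [h.lab > 28]
23. n13.tag = 7  [C.ok - 14]
24. n13.idx = "rp"  ["rp"]
25. n12.pre = true  [C₀.ok > -5]
26. n12.tag = 26  [(if C₁.pre then C₁.tag else C₀.ok) + 19]
27. n12.idx = "rp"  [if C₁.pre then C₁.idx else "v"]
28. n15.ok = -1  [(if C₀.pre then A.tag else C₀.tag) - 26]
29. n16.acc = 7  [C.ok + 8]
30. n16.pre = true  [C.ok > -2]
31. n18.cnt = true  [terminal]
32. n17.depth = false  [g.cnt == false]
33. n17.key = "yp"  ["yp"]
34. n19.fin = true  [B.pre == true]
35. n19.acc = 0  [len(S.key) - 2]
36. n20.lab = -2  [terminal]
37. n21.cnt = false  [terminal]
38. n22.cnt = "zp"  [terminal]
39. n19.tag = -9  [h.lab * -2 - 13]
40. n16.key = "zyp"  ["z" ++ S.key]
41. n16.val = false  [B.pre == false]
42. n15.pre = true  [not B.val]
43. n15.tag = 17  [C.ok + 18]
44. n15.idx = "wzyp"  ["w" ++ B.key]
45. n0.depth = true  [C₀.pre == true]
46. n0.key = "wzypq"  [C₁.idx ++ "q"]

7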